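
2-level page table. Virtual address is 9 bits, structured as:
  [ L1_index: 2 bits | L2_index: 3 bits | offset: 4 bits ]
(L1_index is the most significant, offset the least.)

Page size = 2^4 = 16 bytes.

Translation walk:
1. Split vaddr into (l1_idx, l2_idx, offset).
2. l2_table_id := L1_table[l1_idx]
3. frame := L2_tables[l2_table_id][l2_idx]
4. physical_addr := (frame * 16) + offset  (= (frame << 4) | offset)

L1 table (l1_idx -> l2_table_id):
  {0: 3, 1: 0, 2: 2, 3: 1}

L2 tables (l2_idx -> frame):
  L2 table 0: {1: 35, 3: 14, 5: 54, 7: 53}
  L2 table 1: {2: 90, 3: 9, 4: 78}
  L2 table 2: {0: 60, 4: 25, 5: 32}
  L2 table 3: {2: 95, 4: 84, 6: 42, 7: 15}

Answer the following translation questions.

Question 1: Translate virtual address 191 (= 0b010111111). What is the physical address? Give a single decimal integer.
Answer: 239

Derivation:
vaddr = 191 = 0b010111111
Split: l1_idx=1, l2_idx=3, offset=15
L1[1] = 0
L2[0][3] = 14
paddr = 14 * 16 + 15 = 239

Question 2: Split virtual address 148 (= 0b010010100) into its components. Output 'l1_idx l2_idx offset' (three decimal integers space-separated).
vaddr = 148 = 0b010010100
  top 2 bits -> l1_idx = 1
  next 3 bits -> l2_idx = 1
  bottom 4 bits -> offset = 4

Answer: 1 1 4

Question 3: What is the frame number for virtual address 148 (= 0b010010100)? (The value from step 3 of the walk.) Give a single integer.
vaddr = 148: l1_idx=1, l2_idx=1
L1[1] = 0; L2[0][1] = 35

Answer: 35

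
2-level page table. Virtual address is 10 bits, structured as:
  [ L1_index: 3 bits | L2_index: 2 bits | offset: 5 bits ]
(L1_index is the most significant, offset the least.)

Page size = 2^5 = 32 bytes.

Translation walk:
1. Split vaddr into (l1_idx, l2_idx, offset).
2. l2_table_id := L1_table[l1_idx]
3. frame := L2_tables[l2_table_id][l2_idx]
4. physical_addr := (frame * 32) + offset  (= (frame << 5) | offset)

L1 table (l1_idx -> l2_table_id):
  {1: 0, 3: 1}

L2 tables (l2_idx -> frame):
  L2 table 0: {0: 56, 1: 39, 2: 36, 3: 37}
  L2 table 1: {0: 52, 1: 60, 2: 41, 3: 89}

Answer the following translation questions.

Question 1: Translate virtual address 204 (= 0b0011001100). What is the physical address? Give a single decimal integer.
vaddr = 204 = 0b0011001100
Split: l1_idx=1, l2_idx=2, offset=12
L1[1] = 0
L2[0][2] = 36
paddr = 36 * 32 + 12 = 1164

Answer: 1164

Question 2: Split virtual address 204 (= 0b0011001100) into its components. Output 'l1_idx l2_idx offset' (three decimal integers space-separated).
vaddr = 204 = 0b0011001100
  top 3 bits -> l1_idx = 1
  next 2 bits -> l2_idx = 2
  bottom 5 bits -> offset = 12

Answer: 1 2 12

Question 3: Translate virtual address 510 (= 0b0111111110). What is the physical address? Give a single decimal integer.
Answer: 2878

Derivation:
vaddr = 510 = 0b0111111110
Split: l1_idx=3, l2_idx=3, offset=30
L1[3] = 1
L2[1][3] = 89
paddr = 89 * 32 + 30 = 2878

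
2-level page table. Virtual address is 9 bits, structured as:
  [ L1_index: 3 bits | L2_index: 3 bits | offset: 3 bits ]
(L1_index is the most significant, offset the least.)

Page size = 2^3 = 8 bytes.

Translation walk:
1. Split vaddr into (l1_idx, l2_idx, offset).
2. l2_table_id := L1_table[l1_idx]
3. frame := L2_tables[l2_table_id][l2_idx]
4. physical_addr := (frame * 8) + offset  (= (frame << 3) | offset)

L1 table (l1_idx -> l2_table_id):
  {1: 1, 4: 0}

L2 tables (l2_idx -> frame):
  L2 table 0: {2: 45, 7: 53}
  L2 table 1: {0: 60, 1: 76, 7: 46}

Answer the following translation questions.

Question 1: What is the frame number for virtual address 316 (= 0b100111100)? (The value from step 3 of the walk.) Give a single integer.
vaddr = 316: l1_idx=4, l2_idx=7
L1[4] = 0; L2[0][7] = 53

Answer: 53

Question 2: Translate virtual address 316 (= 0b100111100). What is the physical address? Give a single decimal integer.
vaddr = 316 = 0b100111100
Split: l1_idx=4, l2_idx=7, offset=4
L1[4] = 0
L2[0][7] = 53
paddr = 53 * 8 + 4 = 428

Answer: 428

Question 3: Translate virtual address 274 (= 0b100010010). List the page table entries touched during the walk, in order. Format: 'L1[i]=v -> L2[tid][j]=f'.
vaddr = 274 = 0b100010010
Split: l1_idx=4, l2_idx=2, offset=2

Answer: L1[4]=0 -> L2[0][2]=45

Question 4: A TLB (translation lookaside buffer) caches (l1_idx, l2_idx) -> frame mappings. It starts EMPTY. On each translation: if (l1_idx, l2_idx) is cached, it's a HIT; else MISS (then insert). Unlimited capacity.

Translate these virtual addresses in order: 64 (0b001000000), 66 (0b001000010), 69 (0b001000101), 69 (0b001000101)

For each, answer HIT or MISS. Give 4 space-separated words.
vaddr=64: (1,0) not in TLB -> MISS, insert
vaddr=66: (1,0) in TLB -> HIT
vaddr=69: (1,0) in TLB -> HIT
vaddr=69: (1,0) in TLB -> HIT

Answer: MISS HIT HIT HIT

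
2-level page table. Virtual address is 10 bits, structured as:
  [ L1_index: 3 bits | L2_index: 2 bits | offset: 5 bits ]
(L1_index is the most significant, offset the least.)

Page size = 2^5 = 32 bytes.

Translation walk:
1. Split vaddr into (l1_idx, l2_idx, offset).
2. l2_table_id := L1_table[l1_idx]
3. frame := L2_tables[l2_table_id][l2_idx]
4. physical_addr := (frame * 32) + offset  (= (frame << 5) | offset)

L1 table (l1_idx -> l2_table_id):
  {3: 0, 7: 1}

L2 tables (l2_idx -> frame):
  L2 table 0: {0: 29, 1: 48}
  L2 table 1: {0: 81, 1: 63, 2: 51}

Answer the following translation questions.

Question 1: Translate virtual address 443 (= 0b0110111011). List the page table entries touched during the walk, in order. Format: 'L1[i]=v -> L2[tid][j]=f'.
Answer: L1[3]=0 -> L2[0][1]=48

Derivation:
vaddr = 443 = 0b0110111011
Split: l1_idx=3, l2_idx=1, offset=27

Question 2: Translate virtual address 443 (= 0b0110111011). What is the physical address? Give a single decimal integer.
vaddr = 443 = 0b0110111011
Split: l1_idx=3, l2_idx=1, offset=27
L1[3] = 0
L2[0][1] = 48
paddr = 48 * 32 + 27 = 1563

Answer: 1563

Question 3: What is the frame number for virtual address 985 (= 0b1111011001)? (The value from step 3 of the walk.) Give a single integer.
vaddr = 985: l1_idx=7, l2_idx=2
L1[7] = 1; L2[1][2] = 51

Answer: 51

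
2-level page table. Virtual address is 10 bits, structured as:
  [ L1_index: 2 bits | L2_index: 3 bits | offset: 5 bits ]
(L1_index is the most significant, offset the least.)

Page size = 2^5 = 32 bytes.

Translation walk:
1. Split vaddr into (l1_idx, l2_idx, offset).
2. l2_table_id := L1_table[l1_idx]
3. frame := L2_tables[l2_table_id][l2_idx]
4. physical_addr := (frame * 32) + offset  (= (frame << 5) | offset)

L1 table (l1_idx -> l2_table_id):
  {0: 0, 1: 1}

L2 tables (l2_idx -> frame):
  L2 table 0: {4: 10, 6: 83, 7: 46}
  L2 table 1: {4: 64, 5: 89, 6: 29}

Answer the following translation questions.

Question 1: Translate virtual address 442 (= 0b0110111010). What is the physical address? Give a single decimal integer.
vaddr = 442 = 0b0110111010
Split: l1_idx=1, l2_idx=5, offset=26
L1[1] = 1
L2[1][5] = 89
paddr = 89 * 32 + 26 = 2874

Answer: 2874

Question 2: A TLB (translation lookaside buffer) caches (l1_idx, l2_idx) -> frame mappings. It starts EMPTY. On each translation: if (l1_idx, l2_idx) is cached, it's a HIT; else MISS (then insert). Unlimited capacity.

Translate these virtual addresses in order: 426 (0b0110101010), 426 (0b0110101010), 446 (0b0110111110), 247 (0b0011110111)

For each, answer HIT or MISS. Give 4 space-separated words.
Answer: MISS HIT HIT MISS

Derivation:
vaddr=426: (1,5) not in TLB -> MISS, insert
vaddr=426: (1,5) in TLB -> HIT
vaddr=446: (1,5) in TLB -> HIT
vaddr=247: (0,7) not in TLB -> MISS, insert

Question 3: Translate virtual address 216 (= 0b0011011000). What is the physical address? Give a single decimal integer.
Answer: 2680

Derivation:
vaddr = 216 = 0b0011011000
Split: l1_idx=0, l2_idx=6, offset=24
L1[0] = 0
L2[0][6] = 83
paddr = 83 * 32 + 24 = 2680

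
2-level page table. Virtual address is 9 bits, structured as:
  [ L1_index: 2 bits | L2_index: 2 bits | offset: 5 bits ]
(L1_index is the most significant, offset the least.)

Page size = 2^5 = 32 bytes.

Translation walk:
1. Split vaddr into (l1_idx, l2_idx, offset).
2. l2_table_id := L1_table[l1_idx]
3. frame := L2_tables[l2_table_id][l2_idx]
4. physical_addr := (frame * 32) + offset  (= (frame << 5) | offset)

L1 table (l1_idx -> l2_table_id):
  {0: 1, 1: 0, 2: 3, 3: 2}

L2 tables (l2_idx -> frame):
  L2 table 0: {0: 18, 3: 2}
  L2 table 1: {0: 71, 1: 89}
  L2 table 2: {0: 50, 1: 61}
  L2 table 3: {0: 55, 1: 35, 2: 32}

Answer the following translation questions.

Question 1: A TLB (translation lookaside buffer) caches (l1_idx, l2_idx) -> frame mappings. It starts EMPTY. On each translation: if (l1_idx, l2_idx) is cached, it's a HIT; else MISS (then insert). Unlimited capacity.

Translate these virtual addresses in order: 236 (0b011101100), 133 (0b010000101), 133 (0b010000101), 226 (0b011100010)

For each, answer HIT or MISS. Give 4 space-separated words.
vaddr=236: (1,3) not in TLB -> MISS, insert
vaddr=133: (1,0) not in TLB -> MISS, insert
vaddr=133: (1,0) in TLB -> HIT
vaddr=226: (1,3) in TLB -> HIT

Answer: MISS MISS HIT HIT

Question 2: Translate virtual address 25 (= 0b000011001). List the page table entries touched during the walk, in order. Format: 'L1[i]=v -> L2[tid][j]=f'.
vaddr = 25 = 0b000011001
Split: l1_idx=0, l2_idx=0, offset=25

Answer: L1[0]=1 -> L2[1][0]=71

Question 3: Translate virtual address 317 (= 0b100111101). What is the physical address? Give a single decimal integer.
Answer: 1149

Derivation:
vaddr = 317 = 0b100111101
Split: l1_idx=2, l2_idx=1, offset=29
L1[2] = 3
L2[3][1] = 35
paddr = 35 * 32 + 29 = 1149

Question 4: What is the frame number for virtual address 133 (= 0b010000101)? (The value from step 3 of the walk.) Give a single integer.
vaddr = 133: l1_idx=1, l2_idx=0
L1[1] = 0; L2[0][0] = 18

Answer: 18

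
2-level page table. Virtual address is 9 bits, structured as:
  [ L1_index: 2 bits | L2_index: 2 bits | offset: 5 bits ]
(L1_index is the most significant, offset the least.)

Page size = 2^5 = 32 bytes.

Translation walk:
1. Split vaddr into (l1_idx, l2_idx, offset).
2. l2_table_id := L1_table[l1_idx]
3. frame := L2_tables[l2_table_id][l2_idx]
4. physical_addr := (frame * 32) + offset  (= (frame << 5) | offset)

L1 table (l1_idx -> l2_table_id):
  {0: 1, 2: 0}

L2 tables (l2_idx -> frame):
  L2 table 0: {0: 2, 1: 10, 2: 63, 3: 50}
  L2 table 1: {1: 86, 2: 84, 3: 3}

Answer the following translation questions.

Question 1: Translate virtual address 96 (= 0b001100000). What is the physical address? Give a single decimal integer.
vaddr = 96 = 0b001100000
Split: l1_idx=0, l2_idx=3, offset=0
L1[0] = 1
L2[1][3] = 3
paddr = 3 * 32 + 0 = 96

Answer: 96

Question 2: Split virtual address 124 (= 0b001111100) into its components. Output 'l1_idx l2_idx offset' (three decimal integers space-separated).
Answer: 0 3 28

Derivation:
vaddr = 124 = 0b001111100
  top 2 bits -> l1_idx = 0
  next 2 bits -> l2_idx = 3
  bottom 5 bits -> offset = 28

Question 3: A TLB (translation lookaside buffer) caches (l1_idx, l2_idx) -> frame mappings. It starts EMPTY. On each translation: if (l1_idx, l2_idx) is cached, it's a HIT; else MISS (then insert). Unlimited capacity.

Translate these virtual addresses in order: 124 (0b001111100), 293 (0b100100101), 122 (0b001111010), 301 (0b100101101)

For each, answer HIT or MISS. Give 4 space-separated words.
vaddr=124: (0,3) not in TLB -> MISS, insert
vaddr=293: (2,1) not in TLB -> MISS, insert
vaddr=122: (0,3) in TLB -> HIT
vaddr=301: (2,1) in TLB -> HIT

Answer: MISS MISS HIT HIT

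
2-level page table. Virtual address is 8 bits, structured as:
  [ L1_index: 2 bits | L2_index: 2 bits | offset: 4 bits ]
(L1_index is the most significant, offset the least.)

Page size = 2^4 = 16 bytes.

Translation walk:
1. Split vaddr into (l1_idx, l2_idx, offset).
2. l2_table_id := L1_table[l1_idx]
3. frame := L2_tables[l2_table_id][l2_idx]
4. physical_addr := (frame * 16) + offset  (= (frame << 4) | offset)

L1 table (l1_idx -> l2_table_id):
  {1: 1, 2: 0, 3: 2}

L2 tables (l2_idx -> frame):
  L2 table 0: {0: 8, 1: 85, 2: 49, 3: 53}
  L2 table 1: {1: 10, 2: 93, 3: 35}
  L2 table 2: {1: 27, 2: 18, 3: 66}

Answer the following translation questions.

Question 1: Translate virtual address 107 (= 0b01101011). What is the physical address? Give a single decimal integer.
vaddr = 107 = 0b01101011
Split: l1_idx=1, l2_idx=2, offset=11
L1[1] = 1
L2[1][2] = 93
paddr = 93 * 16 + 11 = 1499

Answer: 1499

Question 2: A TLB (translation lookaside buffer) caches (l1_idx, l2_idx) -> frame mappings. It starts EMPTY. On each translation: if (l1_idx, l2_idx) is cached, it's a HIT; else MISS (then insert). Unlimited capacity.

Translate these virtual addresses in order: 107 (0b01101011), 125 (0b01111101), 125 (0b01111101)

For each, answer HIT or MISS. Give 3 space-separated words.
Answer: MISS MISS HIT

Derivation:
vaddr=107: (1,2) not in TLB -> MISS, insert
vaddr=125: (1,3) not in TLB -> MISS, insert
vaddr=125: (1,3) in TLB -> HIT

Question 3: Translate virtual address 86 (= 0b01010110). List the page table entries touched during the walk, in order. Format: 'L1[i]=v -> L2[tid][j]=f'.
Answer: L1[1]=1 -> L2[1][1]=10

Derivation:
vaddr = 86 = 0b01010110
Split: l1_idx=1, l2_idx=1, offset=6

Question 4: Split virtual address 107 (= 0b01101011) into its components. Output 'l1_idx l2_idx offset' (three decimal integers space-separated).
Answer: 1 2 11

Derivation:
vaddr = 107 = 0b01101011
  top 2 bits -> l1_idx = 1
  next 2 bits -> l2_idx = 2
  bottom 4 bits -> offset = 11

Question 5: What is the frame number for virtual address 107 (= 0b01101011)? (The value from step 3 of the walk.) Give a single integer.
vaddr = 107: l1_idx=1, l2_idx=2
L1[1] = 1; L2[1][2] = 93

Answer: 93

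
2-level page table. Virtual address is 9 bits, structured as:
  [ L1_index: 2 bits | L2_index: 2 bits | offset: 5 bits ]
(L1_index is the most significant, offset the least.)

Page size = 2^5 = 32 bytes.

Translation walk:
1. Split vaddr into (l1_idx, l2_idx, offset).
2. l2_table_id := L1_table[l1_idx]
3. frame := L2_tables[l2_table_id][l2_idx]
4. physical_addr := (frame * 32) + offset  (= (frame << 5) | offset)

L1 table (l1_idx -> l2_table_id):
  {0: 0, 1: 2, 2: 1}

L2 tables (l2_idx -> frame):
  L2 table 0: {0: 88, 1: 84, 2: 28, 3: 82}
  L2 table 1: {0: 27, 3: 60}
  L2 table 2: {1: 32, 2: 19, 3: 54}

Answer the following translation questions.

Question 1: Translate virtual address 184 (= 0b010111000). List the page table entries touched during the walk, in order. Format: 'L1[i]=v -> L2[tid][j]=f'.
Answer: L1[1]=2 -> L2[2][1]=32

Derivation:
vaddr = 184 = 0b010111000
Split: l1_idx=1, l2_idx=1, offset=24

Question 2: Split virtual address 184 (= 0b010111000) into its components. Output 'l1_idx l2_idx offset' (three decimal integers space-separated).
vaddr = 184 = 0b010111000
  top 2 bits -> l1_idx = 1
  next 2 bits -> l2_idx = 1
  bottom 5 bits -> offset = 24

Answer: 1 1 24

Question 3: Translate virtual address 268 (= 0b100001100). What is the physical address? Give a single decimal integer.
Answer: 876

Derivation:
vaddr = 268 = 0b100001100
Split: l1_idx=2, l2_idx=0, offset=12
L1[2] = 1
L2[1][0] = 27
paddr = 27 * 32 + 12 = 876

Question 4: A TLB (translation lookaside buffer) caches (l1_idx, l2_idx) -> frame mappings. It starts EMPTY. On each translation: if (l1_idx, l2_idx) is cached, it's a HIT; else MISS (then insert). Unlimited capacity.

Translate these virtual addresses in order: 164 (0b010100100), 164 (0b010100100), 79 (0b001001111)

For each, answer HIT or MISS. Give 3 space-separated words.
Answer: MISS HIT MISS

Derivation:
vaddr=164: (1,1) not in TLB -> MISS, insert
vaddr=164: (1,1) in TLB -> HIT
vaddr=79: (0,2) not in TLB -> MISS, insert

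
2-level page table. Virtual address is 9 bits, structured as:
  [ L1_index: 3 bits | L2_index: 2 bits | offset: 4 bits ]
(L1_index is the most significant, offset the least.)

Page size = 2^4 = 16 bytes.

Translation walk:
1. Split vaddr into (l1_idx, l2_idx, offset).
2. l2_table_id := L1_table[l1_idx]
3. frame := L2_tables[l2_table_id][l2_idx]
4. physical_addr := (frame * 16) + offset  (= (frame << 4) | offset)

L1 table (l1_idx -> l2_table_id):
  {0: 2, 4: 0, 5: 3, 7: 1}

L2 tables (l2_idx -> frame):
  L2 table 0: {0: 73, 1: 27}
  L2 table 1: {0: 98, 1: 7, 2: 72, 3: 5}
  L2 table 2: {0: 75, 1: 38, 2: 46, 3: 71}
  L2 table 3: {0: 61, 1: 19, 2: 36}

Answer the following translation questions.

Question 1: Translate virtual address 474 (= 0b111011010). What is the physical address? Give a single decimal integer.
vaddr = 474 = 0b111011010
Split: l1_idx=7, l2_idx=1, offset=10
L1[7] = 1
L2[1][1] = 7
paddr = 7 * 16 + 10 = 122

Answer: 122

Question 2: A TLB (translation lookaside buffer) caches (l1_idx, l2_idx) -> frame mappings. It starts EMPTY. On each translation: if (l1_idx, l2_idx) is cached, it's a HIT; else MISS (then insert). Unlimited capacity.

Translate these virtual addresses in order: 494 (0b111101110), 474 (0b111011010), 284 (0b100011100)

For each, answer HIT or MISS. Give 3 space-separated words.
vaddr=494: (7,2) not in TLB -> MISS, insert
vaddr=474: (7,1) not in TLB -> MISS, insert
vaddr=284: (4,1) not in TLB -> MISS, insert

Answer: MISS MISS MISS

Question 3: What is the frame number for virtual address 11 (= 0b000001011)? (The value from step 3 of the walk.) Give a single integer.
vaddr = 11: l1_idx=0, l2_idx=0
L1[0] = 2; L2[2][0] = 75

Answer: 75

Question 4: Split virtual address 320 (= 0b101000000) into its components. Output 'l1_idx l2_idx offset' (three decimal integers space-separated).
vaddr = 320 = 0b101000000
  top 3 bits -> l1_idx = 5
  next 2 bits -> l2_idx = 0
  bottom 4 bits -> offset = 0

Answer: 5 0 0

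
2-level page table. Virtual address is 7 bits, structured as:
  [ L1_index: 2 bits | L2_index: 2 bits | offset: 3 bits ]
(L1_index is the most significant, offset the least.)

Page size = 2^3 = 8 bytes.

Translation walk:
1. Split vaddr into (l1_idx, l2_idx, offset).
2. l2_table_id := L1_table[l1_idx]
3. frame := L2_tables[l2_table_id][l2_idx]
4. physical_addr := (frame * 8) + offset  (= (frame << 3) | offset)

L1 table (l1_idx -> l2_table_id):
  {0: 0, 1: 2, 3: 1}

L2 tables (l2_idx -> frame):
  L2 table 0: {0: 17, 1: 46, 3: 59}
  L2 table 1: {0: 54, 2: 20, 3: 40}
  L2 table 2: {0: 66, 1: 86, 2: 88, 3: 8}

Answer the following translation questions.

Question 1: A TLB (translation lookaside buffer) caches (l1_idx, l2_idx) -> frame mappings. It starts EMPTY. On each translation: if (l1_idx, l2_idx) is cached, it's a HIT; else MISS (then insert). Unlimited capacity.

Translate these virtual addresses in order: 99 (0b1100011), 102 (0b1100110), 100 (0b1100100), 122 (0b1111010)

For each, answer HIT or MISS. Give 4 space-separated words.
Answer: MISS HIT HIT MISS

Derivation:
vaddr=99: (3,0) not in TLB -> MISS, insert
vaddr=102: (3,0) in TLB -> HIT
vaddr=100: (3,0) in TLB -> HIT
vaddr=122: (3,3) not in TLB -> MISS, insert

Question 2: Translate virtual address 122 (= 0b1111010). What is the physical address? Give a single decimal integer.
Answer: 322

Derivation:
vaddr = 122 = 0b1111010
Split: l1_idx=3, l2_idx=3, offset=2
L1[3] = 1
L2[1][3] = 40
paddr = 40 * 8 + 2 = 322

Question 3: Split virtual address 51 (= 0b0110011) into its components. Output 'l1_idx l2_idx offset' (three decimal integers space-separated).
Answer: 1 2 3

Derivation:
vaddr = 51 = 0b0110011
  top 2 bits -> l1_idx = 1
  next 2 bits -> l2_idx = 2
  bottom 3 bits -> offset = 3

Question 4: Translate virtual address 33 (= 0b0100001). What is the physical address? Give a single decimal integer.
Answer: 529

Derivation:
vaddr = 33 = 0b0100001
Split: l1_idx=1, l2_idx=0, offset=1
L1[1] = 2
L2[2][0] = 66
paddr = 66 * 8 + 1 = 529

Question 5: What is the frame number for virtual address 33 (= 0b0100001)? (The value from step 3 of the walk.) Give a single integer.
Answer: 66

Derivation:
vaddr = 33: l1_idx=1, l2_idx=0
L1[1] = 2; L2[2][0] = 66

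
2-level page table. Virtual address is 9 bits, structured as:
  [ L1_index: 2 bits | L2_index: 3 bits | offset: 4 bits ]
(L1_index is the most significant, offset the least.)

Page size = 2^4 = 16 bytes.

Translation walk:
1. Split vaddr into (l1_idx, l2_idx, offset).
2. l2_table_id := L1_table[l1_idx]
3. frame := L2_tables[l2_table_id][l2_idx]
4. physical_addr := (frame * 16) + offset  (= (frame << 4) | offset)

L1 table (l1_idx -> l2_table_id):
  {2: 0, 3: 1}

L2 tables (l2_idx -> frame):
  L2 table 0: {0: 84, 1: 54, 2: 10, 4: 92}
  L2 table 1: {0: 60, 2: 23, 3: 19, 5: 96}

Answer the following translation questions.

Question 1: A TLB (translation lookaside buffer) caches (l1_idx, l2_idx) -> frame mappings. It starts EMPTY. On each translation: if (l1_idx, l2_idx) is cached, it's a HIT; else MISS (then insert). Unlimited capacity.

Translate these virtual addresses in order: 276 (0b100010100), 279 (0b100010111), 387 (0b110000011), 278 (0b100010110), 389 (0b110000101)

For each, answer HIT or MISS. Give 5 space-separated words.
vaddr=276: (2,1) not in TLB -> MISS, insert
vaddr=279: (2,1) in TLB -> HIT
vaddr=387: (3,0) not in TLB -> MISS, insert
vaddr=278: (2,1) in TLB -> HIT
vaddr=389: (3,0) in TLB -> HIT

Answer: MISS HIT MISS HIT HIT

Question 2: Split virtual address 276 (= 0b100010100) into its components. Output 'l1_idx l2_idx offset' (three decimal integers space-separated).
vaddr = 276 = 0b100010100
  top 2 bits -> l1_idx = 2
  next 3 bits -> l2_idx = 1
  bottom 4 bits -> offset = 4

Answer: 2 1 4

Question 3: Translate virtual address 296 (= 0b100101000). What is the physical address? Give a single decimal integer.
Answer: 168

Derivation:
vaddr = 296 = 0b100101000
Split: l1_idx=2, l2_idx=2, offset=8
L1[2] = 0
L2[0][2] = 10
paddr = 10 * 16 + 8 = 168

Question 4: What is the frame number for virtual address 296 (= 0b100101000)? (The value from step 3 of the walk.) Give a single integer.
Answer: 10

Derivation:
vaddr = 296: l1_idx=2, l2_idx=2
L1[2] = 0; L2[0][2] = 10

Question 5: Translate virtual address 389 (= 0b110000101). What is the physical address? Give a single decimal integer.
Answer: 965

Derivation:
vaddr = 389 = 0b110000101
Split: l1_idx=3, l2_idx=0, offset=5
L1[3] = 1
L2[1][0] = 60
paddr = 60 * 16 + 5 = 965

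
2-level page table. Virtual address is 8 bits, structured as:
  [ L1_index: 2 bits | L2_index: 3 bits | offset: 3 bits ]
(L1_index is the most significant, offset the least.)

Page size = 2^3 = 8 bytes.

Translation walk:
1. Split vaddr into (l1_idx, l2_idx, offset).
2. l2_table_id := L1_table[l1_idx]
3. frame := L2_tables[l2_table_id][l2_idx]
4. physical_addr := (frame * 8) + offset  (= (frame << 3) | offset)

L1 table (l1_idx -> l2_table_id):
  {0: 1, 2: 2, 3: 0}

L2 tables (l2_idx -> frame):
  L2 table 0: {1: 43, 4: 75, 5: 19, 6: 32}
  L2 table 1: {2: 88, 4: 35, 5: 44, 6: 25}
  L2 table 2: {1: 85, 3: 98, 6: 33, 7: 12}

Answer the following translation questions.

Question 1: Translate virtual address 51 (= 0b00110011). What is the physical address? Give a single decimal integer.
Answer: 203

Derivation:
vaddr = 51 = 0b00110011
Split: l1_idx=0, l2_idx=6, offset=3
L1[0] = 1
L2[1][6] = 25
paddr = 25 * 8 + 3 = 203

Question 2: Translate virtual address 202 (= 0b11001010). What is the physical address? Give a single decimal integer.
vaddr = 202 = 0b11001010
Split: l1_idx=3, l2_idx=1, offset=2
L1[3] = 0
L2[0][1] = 43
paddr = 43 * 8 + 2 = 346

Answer: 346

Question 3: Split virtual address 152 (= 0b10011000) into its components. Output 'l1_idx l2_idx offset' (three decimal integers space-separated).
vaddr = 152 = 0b10011000
  top 2 bits -> l1_idx = 2
  next 3 bits -> l2_idx = 3
  bottom 3 bits -> offset = 0

Answer: 2 3 0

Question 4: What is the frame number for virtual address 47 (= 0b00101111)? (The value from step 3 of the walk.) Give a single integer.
Answer: 44

Derivation:
vaddr = 47: l1_idx=0, l2_idx=5
L1[0] = 1; L2[1][5] = 44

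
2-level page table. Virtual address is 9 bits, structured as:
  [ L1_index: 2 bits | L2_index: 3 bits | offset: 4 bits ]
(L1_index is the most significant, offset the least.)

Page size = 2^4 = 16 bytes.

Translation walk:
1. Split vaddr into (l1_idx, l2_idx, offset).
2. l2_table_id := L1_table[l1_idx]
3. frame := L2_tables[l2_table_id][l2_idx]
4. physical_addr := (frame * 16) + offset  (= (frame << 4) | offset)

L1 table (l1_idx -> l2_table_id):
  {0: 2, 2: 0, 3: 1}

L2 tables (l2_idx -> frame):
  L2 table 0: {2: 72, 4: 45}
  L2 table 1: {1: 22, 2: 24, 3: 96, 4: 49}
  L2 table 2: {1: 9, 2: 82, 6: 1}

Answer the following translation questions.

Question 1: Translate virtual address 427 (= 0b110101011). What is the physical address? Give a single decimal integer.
vaddr = 427 = 0b110101011
Split: l1_idx=3, l2_idx=2, offset=11
L1[3] = 1
L2[1][2] = 24
paddr = 24 * 16 + 11 = 395

Answer: 395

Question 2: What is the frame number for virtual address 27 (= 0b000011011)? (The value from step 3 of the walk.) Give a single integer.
vaddr = 27: l1_idx=0, l2_idx=1
L1[0] = 2; L2[2][1] = 9

Answer: 9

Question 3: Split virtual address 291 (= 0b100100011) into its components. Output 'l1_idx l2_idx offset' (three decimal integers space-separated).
Answer: 2 2 3

Derivation:
vaddr = 291 = 0b100100011
  top 2 bits -> l1_idx = 2
  next 3 bits -> l2_idx = 2
  bottom 4 bits -> offset = 3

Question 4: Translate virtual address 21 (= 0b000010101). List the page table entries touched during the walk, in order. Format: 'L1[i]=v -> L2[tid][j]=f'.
Answer: L1[0]=2 -> L2[2][1]=9

Derivation:
vaddr = 21 = 0b000010101
Split: l1_idx=0, l2_idx=1, offset=5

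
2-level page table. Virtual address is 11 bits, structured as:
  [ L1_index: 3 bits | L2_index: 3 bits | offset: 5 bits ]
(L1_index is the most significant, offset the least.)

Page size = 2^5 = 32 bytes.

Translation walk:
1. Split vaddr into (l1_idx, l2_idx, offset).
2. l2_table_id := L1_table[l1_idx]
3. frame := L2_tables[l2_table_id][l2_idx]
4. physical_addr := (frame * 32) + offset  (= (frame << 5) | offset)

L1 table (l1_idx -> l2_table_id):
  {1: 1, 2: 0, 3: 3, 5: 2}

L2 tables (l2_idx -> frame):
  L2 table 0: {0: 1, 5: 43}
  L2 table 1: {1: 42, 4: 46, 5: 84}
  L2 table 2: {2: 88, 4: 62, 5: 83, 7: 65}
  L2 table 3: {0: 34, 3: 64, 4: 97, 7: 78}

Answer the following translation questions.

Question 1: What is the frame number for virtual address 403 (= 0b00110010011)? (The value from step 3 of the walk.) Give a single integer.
vaddr = 403: l1_idx=1, l2_idx=4
L1[1] = 1; L2[1][4] = 46

Answer: 46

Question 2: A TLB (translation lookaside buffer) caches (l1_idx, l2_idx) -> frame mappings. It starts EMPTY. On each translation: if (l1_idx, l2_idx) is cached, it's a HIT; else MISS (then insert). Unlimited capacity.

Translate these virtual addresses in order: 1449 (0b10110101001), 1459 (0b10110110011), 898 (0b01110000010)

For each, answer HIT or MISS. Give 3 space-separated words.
Answer: MISS HIT MISS

Derivation:
vaddr=1449: (5,5) not in TLB -> MISS, insert
vaddr=1459: (5,5) in TLB -> HIT
vaddr=898: (3,4) not in TLB -> MISS, insert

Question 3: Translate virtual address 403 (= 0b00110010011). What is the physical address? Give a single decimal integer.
vaddr = 403 = 0b00110010011
Split: l1_idx=1, l2_idx=4, offset=19
L1[1] = 1
L2[1][4] = 46
paddr = 46 * 32 + 19 = 1491

Answer: 1491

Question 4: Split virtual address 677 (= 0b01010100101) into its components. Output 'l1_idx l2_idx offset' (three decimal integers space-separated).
Answer: 2 5 5

Derivation:
vaddr = 677 = 0b01010100101
  top 3 bits -> l1_idx = 2
  next 3 bits -> l2_idx = 5
  bottom 5 bits -> offset = 5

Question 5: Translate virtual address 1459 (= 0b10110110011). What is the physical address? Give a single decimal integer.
Answer: 2675

Derivation:
vaddr = 1459 = 0b10110110011
Split: l1_idx=5, l2_idx=5, offset=19
L1[5] = 2
L2[2][5] = 83
paddr = 83 * 32 + 19 = 2675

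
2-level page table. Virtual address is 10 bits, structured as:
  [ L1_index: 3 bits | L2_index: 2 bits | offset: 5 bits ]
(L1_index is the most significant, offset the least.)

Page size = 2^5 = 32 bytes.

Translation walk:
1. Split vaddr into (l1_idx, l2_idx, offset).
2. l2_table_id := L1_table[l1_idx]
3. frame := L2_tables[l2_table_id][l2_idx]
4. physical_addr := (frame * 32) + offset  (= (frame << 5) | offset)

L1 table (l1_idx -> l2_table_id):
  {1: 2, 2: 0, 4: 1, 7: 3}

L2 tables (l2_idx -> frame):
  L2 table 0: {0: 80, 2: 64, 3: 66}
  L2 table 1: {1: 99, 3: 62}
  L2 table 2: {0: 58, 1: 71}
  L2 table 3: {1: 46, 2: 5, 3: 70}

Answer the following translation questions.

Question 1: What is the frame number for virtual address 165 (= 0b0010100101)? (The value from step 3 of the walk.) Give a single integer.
Answer: 71

Derivation:
vaddr = 165: l1_idx=1, l2_idx=1
L1[1] = 2; L2[2][1] = 71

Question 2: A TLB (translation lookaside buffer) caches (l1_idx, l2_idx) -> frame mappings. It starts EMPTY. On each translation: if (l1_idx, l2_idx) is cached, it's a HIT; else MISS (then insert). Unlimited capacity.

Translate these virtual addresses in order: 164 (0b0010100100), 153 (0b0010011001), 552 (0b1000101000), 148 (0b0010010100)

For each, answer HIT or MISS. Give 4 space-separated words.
vaddr=164: (1,1) not in TLB -> MISS, insert
vaddr=153: (1,0) not in TLB -> MISS, insert
vaddr=552: (4,1) not in TLB -> MISS, insert
vaddr=148: (1,0) in TLB -> HIT

Answer: MISS MISS MISS HIT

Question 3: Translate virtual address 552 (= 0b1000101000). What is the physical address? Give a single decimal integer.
vaddr = 552 = 0b1000101000
Split: l1_idx=4, l2_idx=1, offset=8
L1[4] = 1
L2[1][1] = 99
paddr = 99 * 32 + 8 = 3176

Answer: 3176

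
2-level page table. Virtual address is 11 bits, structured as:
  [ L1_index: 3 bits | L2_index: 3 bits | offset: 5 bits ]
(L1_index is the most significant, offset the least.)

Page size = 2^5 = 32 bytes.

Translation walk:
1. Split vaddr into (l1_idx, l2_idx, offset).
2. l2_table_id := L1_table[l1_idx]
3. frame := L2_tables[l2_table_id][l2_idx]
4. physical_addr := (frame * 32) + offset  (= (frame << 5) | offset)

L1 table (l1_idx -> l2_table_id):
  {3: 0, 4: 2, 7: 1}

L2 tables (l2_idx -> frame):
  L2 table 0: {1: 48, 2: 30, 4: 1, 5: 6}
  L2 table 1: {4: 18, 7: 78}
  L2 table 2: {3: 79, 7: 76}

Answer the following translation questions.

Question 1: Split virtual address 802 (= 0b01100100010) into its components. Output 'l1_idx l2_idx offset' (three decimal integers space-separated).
Answer: 3 1 2

Derivation:
vaddr = 802 = 0b01100100010
  top 3 bits -> l1_idx = 3
  next 3 bits -> l2_idx = 1
  bottom 5 bits -> offset = 2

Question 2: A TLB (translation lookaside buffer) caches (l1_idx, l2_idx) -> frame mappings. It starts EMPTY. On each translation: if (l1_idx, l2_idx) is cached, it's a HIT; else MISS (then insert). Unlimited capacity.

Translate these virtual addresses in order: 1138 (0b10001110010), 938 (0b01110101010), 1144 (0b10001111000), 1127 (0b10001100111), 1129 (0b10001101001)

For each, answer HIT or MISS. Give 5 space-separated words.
Answer: MISS MISS HIT HIT HIT

Derivation:
vaddr=1138: (4,3) not in TLB -> MISS, insert
vaddr=938: (3,5) not in TLB -> MISS, insert
vaddr=1144: (4,3) in TLB -> HIT
vaddr=1127: (4,3) in TLB -> HIT
vaddr=1129: (4,3) in TLB -> HIT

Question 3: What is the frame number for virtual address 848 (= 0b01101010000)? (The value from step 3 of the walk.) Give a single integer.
vaddr = 848: l1_idx=3, l2_idx=2
L1[3] = 0; L2[0][2] = 30

Answer: 30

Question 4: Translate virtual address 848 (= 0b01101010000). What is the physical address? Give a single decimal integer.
Answer: 976

Derivation:
vaddr = 848 = 0b01101010000
Split: l1_idx=3, l2_idx=2, offset=16
L1[3] = 0
L2[0][2] = 30
paddr = 30 * 32 + 16 = 976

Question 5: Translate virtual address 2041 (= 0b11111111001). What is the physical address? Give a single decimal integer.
Answer: 2521

Derivation:
vaddr = 2041 = 0b11111111001
Split: l1_idx=7, l2_idx=7, offset=25
L1[7] = 1
L2[1][7] = 78
paddr = 78 * 32 + 25 = 2521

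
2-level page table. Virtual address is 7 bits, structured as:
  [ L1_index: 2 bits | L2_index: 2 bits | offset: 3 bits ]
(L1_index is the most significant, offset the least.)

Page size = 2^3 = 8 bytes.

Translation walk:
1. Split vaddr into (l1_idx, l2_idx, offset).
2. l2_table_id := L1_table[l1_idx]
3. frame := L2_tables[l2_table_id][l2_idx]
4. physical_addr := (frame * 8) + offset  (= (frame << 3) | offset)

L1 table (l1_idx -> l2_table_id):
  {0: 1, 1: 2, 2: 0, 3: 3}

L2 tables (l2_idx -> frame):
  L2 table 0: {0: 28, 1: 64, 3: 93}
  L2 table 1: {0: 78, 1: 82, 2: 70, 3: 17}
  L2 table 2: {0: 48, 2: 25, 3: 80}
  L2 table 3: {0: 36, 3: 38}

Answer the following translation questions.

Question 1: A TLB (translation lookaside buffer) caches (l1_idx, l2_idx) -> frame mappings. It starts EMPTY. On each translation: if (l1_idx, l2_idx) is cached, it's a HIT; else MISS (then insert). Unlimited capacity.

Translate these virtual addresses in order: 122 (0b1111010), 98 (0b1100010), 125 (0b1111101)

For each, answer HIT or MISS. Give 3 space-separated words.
Answer: MISS MISS HIT

Derivation:
vaddr=122: (3,3) not in TLB -> MISS, insert
vaddr=98: (3,0) not in TLB -> MISS, insert
vaddr=125: (3,3) in TLB -> HIT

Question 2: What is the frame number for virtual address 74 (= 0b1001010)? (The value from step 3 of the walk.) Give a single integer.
Answer: 64

Derivation:
vaddr = 74: l1_idx=2, l2_idx=1
L1[2] = 0; L2[0][1] = 64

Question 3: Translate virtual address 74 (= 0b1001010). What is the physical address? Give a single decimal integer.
Answer: 514

Derivation:
vaddr = 74 = 0b1001010
Split: l1_idx=2, l2_idx=1, offset=2
L1[2] = 0
L2[0][1] = 64
paddr = 64 * 8 + 2 = 514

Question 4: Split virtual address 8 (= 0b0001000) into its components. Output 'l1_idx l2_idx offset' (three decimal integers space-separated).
vaddr = 8 = 0b0001000
  top 2 bits -> l1_idx = 0
  next 2 bits -> l2_idx = 1
  bottom 3 bits -> offset = 0

Answer: 0 1 0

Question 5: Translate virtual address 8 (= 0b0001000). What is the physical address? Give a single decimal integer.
vaddr = 8 = 0b0001000
Split: l1_idx=0, l2_idx=1, offset=0
L1[0] = 1
L2[1][1] = 82
paddr = 82 * 8 + 0 = 656

Answer: 656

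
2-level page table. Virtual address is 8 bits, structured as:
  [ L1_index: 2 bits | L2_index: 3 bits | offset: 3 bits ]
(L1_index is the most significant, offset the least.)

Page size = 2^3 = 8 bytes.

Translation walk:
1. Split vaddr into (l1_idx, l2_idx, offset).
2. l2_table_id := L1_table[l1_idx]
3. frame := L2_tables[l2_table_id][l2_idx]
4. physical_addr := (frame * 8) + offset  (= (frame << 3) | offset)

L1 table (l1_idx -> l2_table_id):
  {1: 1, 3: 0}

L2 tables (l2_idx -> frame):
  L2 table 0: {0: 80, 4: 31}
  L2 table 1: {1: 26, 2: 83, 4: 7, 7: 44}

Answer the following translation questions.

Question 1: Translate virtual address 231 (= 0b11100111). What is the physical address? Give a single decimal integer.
Answer: 255

Derivation:
vaddr = 231 = 0b11100111
Split: l1_idx=3, l2_idx=4, offset=7
L1[3] = 0
L2[0][4] = 31
paddr = 31 * 8 + 7 = 255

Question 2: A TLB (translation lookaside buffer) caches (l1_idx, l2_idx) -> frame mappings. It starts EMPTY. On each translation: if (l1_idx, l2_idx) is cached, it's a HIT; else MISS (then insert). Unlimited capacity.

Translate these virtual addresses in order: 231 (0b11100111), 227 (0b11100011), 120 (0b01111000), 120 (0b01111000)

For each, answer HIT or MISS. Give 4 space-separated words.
vaddr=231: (3,4) not in TLB -> MISS, insert
vaddr=227: (3,4) in TLB -> HIT
vaddr=120: (1,7) not in TLB -> MISS, insert
vaddr=120: (1,7) in TLB -> HIT

Answer: MISS HIT MISS HIT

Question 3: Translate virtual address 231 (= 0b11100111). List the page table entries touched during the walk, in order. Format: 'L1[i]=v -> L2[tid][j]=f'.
vaddr = 231 = 0b11100111
Split: l1_idx=3, l2_idx=4, offset=7

Answer: L1[3]=0 -> L2[0][4]=31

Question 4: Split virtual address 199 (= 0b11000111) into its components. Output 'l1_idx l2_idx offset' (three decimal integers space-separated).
Answer: 3 0 7

Derivation:
vaddr = 199 = 0b11000111
  top 2 bits -> l1_idx = 3
  next 3 bits -> l2_idx = 0
  bottom 3 bits -> offset = 7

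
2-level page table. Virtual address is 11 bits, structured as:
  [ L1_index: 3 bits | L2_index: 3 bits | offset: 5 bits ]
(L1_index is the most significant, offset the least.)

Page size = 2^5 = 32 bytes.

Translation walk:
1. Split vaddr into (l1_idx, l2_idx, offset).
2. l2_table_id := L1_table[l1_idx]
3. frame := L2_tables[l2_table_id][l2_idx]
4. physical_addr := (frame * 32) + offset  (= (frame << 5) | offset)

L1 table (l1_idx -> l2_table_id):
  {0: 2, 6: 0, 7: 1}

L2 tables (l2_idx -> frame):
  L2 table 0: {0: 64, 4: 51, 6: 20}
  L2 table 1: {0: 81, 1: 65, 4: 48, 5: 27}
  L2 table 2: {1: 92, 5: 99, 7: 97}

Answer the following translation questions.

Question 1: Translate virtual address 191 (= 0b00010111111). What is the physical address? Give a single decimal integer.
vaddr = 191 = 0b00010111111
Split: l1_idx=0, l2_idx=5, offset=31
L1[0] = 2
L2[2][5] = 99
paddr = 99 * 32 + 31 = 3199

Answer: 3199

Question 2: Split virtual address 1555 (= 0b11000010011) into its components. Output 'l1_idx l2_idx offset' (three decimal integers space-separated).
vaddr = 1555 = 0b11000010011
  top 3 bits -> l1_idx = 6
  next 3 bits -> l2_idx = 0
  bottom 5 bits -> offset = 19

Answer: 6 0 19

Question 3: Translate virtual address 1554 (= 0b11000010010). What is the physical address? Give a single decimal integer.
vaddr = 1554 = 0b11000010010
Split: l1_idx=6, l2_idx=0, offset=18
L1[6] = 0
L2[0][0] = 64
paddr = 64 * 32 + 18 = 2066

Answer: 2066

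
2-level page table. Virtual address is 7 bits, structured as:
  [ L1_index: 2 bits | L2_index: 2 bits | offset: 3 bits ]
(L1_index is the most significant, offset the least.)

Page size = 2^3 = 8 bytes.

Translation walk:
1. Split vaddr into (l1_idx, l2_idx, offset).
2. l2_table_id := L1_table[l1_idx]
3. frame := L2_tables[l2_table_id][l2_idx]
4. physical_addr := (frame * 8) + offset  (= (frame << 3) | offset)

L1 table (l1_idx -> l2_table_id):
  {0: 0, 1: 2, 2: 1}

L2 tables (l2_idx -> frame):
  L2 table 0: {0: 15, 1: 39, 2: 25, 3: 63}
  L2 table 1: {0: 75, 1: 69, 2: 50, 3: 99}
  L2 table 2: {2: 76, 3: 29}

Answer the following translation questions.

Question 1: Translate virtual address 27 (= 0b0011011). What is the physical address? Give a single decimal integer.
Answer: 507

Derivation:
vaddr = 27 = 0b0011011
Split: l1_idx=0, l2_idx=3, offset=3
L1[0] = 0
L2[0][3] = 63
paddr = 63 * 8 + 3 = 507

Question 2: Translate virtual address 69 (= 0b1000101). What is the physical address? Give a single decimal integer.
Answer: 605

Derivation:
vaddr = 69 = 0b1000101
Split: l1_idx=2, l2_idx=0, offset=5
L1[2] = 1
L2[1][0] = 75
paddr = 75 * 8 + 5 = 605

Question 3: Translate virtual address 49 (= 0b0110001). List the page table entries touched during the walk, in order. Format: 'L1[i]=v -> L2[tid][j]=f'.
vaddr = 49 = 0b0110001
Split: l1_idx=1, l2_idx=2, offset=1

Answer: L1[1]=2 -> L2[2][2]=76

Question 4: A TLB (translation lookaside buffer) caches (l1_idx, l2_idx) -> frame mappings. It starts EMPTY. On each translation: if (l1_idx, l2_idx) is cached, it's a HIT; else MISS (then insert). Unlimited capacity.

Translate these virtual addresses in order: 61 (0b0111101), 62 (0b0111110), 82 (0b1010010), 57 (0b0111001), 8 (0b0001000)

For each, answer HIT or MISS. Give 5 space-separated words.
Answer: MISS HIT MISS HIT MISS

Derivation:
vaddr=61: (1,3) not in TLB -> MISS, insert
vaddr=62: (1,3) in TLB -> HIT
vaddr=82: (2,2) not in TLB -> MISS, insert
vaddr=57: (1,3) in TLB -> HIT
vaddr=8: (0,1) not in TLB -> MISS, insert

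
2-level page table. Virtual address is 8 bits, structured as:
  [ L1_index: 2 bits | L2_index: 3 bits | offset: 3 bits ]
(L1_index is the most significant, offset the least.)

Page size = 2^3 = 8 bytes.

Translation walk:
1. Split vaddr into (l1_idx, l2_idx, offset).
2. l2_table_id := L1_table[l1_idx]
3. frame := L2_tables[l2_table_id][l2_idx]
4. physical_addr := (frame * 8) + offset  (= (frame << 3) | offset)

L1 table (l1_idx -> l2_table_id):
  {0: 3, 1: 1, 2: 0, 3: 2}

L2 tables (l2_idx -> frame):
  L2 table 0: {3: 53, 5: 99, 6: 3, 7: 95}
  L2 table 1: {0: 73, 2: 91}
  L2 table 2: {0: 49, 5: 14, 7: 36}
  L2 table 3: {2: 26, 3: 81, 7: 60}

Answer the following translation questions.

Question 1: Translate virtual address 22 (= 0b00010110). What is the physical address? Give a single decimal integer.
Answer: 214

Derivation:
vaddr = 22 = 0b00010110
Split: l1_idx=0, l2_idx=2, offset=6
L1[0] = 3
L2[3][2] = 26
paddr = 26 * 8 + 6 = 214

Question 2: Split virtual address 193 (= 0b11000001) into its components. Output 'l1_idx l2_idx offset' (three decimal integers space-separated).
vaddr = 193 = 0b11000001
  top 2 bits -> l1_idx = 3
  next 3 bits -> l2_idx = 0
  bottom 3 bits -> offset = 1

Answer: 3 0 1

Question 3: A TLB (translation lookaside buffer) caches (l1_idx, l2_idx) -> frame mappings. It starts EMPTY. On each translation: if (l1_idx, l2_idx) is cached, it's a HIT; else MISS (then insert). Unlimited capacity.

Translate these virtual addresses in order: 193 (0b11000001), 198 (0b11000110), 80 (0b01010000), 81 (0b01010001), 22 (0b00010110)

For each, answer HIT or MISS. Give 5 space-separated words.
Answer: MISS HIT MISS HIT MISS

Derivation:
vaddr=193: (3,0) not in TLB -> MISS, insert
vaddr=198: (3,0) in TLB -> HIT
vaddr=80: (1,2) not in TLB -> MISS, insert
vaddr=81: (1,2) in TLB -> HIT
vaddr=22: (0,2) not in TLB -> MISS, insert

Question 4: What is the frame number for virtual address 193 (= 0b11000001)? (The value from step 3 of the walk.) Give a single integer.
Answer: 49

Derivation:
vaddr = 193: l1_idx=3, l2_idx=0
L1[3] = 2; L2[2][0] = 49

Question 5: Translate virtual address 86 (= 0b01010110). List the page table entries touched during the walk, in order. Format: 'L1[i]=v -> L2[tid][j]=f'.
Answer: L1[1]=1 -> L2[1][2]=91

Derivation:
vaddr = 86 = 0b01010110
Split: l1_idx=1, l2_idx=2, offset=6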